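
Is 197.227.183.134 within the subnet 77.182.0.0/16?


Subnet network: 77.182.0.0
Test IP AND mask: 197.227.0.0
No, 197.227.183.134 is not in 77.182.0.0/16


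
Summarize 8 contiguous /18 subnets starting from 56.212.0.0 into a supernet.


Original prefix: /18
Number of subnets: 8 = 2^3
New prefix = 18 - 3 = 15
Supernet: 56.212.0.0/15


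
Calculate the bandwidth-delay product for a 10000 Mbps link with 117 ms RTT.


BDP = bandwidth * RTT
= 10000 Mbps * 117 ms
= 10000 * 1e6 * 117 / 1000 bits
= 1170000000 bits
= 146250000 bytes
= 142822.2656 KB
BDP = 1170000000 bits (146250000 bytes)


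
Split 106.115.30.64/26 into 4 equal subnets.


New prefix = 26 + 2 = 28
Each subnet has 16 addresses
  106.115.30.64/28
  106.115.30.80/28
  106.115.30.96/28
  106.115.30.112/28
Subnets: 106.115.30.64/28, 106.115.30.80/28, 106.115.30.96/28, 106.115.30.112/28


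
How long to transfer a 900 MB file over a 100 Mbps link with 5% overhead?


Effective throughput = 100 * (1 - 5/100) = 95 Mbps
File size in Mb = 900 * 8 = 7200 Mb
Time = 7200 / 95
Time = 75.7895 seconds


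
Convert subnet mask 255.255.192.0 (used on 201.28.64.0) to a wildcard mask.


Subnet mask: 255.255.192.0
Wildcard = 255.255.255.255 - subnet mask
255 - 255 = 0
255 - 255 = 0
255 - 192 = 63
255 - 0 = 255
Wildcard: 0.0.63.255


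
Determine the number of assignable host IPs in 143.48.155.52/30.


Host bits = 32 - 30 = 2
Total addresses = 2^2 = 4
Usable = total - 2 (network and broadcast)
Usable hosts: 2


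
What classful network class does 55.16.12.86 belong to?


First octet: 55
Binary: 00110111
0xxxxxxx -> Class A (1-126)
Class A, default mask 255.0.0.0 (/8)


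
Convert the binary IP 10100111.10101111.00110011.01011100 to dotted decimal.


10100111 = 167
10101111 = 175
00110011 = 51
01011100 = 92
IP: 167.175.51.92


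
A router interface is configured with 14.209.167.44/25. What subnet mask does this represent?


/25 means 25 network bits, 7 host bits
Binary: 11111111111111111111111110000000
Mask: 255.255.255.128


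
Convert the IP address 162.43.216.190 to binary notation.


162 = 10100010
43 = 00101011
216 = 11011000
190 = 10111110
Binary: 10100010.00101011.11011000.10111110


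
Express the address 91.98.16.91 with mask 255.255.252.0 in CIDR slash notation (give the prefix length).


Binary: 11111111.11111111.11111100.00000000
Count leading 1s
Prefix: /22


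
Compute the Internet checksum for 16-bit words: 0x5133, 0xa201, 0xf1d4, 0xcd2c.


Sum all words (with carry folding):
+ 0x5133 = 0x5133
+ 0xa201 = 0xf334
+ 0xf1d4 = 0xe509
+ 0xcd2c = 0xb236
One's complement: ~0xb236
Checksum = 0x4dc9


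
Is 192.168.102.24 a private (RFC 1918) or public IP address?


RFC 1918 private ranges:
  10.0.0.0/8 (10.0.0.0 - 10.255.255.255)
  172.16.0.0/12 (172.16.0.0 - 172.31.255.255)
  192.168.0.0/16 (192.168.0.0 - 192.168.255.255)
Private (in 192.168.0.0/16)


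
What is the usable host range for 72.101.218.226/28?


Network: 72.101.218.224
Broadcast: 72.101.218.239
First usable = network + 1
Last usable = broadcast - 1
Range: 72.101.218.225 to 72.101.218.238


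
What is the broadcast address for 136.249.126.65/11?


Network: 136.224.0.0/11
Host bits = 21
Set all host bits to 1:
Broadcast: 136.255.255.255


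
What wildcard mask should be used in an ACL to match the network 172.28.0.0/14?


Subnet mask: 255.252.0.0
Wildcard = 255.255.255.255 - subnet mask
255 - 255 = 0
255 - 252 = 3
255 - 0 = 255
255 - 0 = 255
Wildcard: 0.3.255.255


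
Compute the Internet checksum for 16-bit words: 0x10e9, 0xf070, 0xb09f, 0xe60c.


Sum all words (with carry folding):
+ 0x10e9 = 0x10e9
+ 0xf070 = 0x015a
+ 0xb09f = 0xb1f9
+ 0xe60c = 0x9806
One's complement: ~0x9806
Checksum = 0x67f9


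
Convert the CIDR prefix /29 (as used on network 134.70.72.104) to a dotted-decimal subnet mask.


/29 means 29 network bits, 3 host bits
Binary: 11111111111111111111111111111000
Mask: 255.255.255.248


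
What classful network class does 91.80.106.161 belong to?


First octet: 91
Binary: 01011011
0xxxxxxx -> Class A (1-126)
Class A, default mask 255.0.0.0 (/8)


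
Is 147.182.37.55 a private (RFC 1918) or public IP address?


RFC 1918 private ranges:
  10.0.0.0/8 (10.0.0.0 - 10.255.255.255)
  172.16.0.0/12 (172.16.0.0 - 172.31.255.255)
  192.168.0.0/16 (192.168.0.0 - 192.168.255.255)
Public (not in any RFC 1918 range)


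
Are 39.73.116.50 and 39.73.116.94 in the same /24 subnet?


Mask: 255.255.255.0
39.73.116.50 AND mask = 39.73.116.0
39.73.116.94 AND mask = 39.73.116.0
Yes, same subnet (39.73.116.0)


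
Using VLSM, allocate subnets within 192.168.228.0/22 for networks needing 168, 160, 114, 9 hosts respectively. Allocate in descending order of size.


168 hosts -> /24 (254 usable): 192.168.228.0/24
160 hosts -> /24 (254 usable): 192.168.229.0/24
114 hosts -> /25 (126 usable): 192.168.230.0/25
9 hosts -> /28 (14 usable): 192.168.230.128/28
Allocation: 192.168.228.0/24 (168 hosts, 254 usable); 192.168.229.0/24 (160 hosts, 254 usable); 192.168.230.0/25 (114 hosts, 126 usable); 192.168.230.128/28 (9 hosts, 14 usable)


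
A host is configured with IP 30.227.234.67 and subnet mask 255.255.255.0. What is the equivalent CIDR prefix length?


Binary: 11111111.11111111.11111111.00000000
Count leading 1s
Prefix: /24


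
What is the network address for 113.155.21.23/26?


IP:   01110001.10011011.00010101.00010111
Mask: 11111111.11111111.11111111.11000000
AND operation:
Net:  01110001.10011011.00010101.00000000
Network: 113.155.21.0/26


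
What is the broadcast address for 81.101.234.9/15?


Network: 81.100.0.0/15
Host bits = 17
Set all host bits to 1:
Broadcast: 81.101.255.255


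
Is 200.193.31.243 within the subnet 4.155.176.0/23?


Subnet network: 4.155.176.0
Test IP AND mask: 200.193.30.0
No, 200.193.31.243 is not in 4.155.176.0/23


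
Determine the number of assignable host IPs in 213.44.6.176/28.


Host bits = 32 - 28 = 4
Total addresses = 2^4 = 16
Usable = total - 2 (network and broadcast)
Usable hosts: 14


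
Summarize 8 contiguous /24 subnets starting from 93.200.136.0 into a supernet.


Original prefix: /24
Number of subnets: 8 = 2^3
New prefix = 24 - 3 = 21
Supernet: 93.200.136.0/21


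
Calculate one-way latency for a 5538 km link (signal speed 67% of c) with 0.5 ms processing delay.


Speed = 0.67 * 3e5 km/s = 201000 km/s
Propagation delay = 5538 / 201000 = 0.0276 s = 27.5522 ms
Processing delay = 0.5 ms
Total one-way latency = 28.0522 ms


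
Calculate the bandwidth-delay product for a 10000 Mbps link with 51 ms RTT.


BDP = bandwidth * RTT
= 10000 Mbps * 51 ms
= 10000 * 1e6 * 51 / 1000 bits
= 510000000 bits
= 63750000 bytes
= 62255.8594 KB
BDP = 510000000 bits (63750000 bytes)


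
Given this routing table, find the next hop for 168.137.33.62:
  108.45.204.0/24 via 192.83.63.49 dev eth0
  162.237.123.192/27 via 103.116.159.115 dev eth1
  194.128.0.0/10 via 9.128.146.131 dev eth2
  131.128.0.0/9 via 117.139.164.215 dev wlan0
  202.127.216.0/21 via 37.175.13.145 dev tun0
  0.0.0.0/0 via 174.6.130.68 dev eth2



Longest prefix match for 168.137.33.62:
  /24 108.45.204.0: no
  /27 162.237.123.192: no
  /10 194.128.0.0: no
  /9 131.128.0.0: no
  /21 202.127.216.0: no
  /0 0.0.0.0: MATCH
Selected: next-hop 174.6.130.68 via eth2 (matched /0)


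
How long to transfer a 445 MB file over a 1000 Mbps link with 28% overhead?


Effective throughput = 1000 * (1 - 28/100) = 720 Mbps
File size in Mb = 445 * 8 = 3560 Mb
Time = 3560 / 720
Time = 4.9444 seconds


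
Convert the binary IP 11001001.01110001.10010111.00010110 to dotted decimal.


11001001 = 201
01110001 = 113
10010111 = 151
00010110 = 22
IP: 201.113.151.22


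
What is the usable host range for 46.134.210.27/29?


Network: 46.134.210.24
Broadcast: 46.134.210.31
First usable = network + 1
Last usable = broadcast - 1
Range: 46.134.210.25 to 46.134.210.30


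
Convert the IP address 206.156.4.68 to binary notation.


206 = 11001110
156 = 10011100
4 = 00000100
68 = 01000100
Binary: 11001110.10011100.00000100.01000100


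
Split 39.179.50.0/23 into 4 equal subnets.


New prefix = 23 + 2 = 25
Each subnet has 128 addresses
  39.179.50.0/25
  39.179.50.128/25
  39.179.51.0/25
  39.179.51.128/25
Subnets: 39.179.50.0/25, 39.179.50.128/25, 39.179.51.0/25, 39.179.51.128/25


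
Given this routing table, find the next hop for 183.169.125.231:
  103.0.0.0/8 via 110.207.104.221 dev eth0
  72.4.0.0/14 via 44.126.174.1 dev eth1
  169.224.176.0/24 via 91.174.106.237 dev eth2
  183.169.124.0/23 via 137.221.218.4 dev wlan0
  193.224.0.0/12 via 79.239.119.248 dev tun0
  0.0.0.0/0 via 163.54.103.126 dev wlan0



Longest prefix match for 183.169.125.231:
  /8 103.0.0.0: no
  /14 72.4.0.0: no
  /24 169.224.176.0: no
  /23 183.169.124.0: MATCH
  /12 193.224.0.0: no
  /0 0.0.0.0: MATCH
Selected: next-hop 137.221.218.4 via wlan0 (matched /23)


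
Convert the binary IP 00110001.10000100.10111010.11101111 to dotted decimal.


00110001 = 49
10000100 = 132
10111010 = 186
11101111 = 239
IP: 49.132.186.239


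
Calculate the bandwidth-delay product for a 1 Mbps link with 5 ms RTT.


BDP = bandwidth * RTT
= 1 Mbps * 5 ms
= 1 * 1e6 * 5 / 1000 bits
= 5000 bits
= 625 bytes
BDP = 5000 bits (625 bytes)


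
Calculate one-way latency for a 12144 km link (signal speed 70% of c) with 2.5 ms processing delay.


Speed = 0.7 * 3e5 km/s = 210000 km/s
Propagation delay = 12144 / 210000 = 0.0578 s = 57.8286 ms
Processing delay = 2.5 ms
Total one-way latency = 60.3286 ms


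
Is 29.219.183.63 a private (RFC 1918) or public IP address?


RFC 1918 private ranges:
  10.0.0.0/8 (10.0.0.0 - 10.255.255.255)
  172.16.0.0/12 (172.16.0.0 - 172.31.255.255)
  192.168.0.0/16 (192.168.0.0 - 192.168.255.255)
Public (not in any RFC 1918 range)


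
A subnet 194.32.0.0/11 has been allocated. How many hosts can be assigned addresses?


Host bits = 32 - 11 = 21
Total addresses = 2^21 = 2097152
Usable = total - 2 (network and broadcast)
Usable hosts: 2097150


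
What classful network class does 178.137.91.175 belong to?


First octet: 178
Binary: 10110010
10xxxxxx -> Class B (128-191)
Class B, default mask 255.255.0.0 (/16)


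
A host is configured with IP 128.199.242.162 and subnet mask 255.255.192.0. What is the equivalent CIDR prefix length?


Binary: 11111111.11111111.11000000.00000000
Count leading 1s
Prefix: /18


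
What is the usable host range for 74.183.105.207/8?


Network: 74.0.0.0
Broadcast: 74.255.255.255
First usable = network + 1
Last usable = broadcast - 1
Range: 74.0.0.1 to 74.255.255.254


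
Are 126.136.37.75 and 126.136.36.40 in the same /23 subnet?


Mask: 255.255.254.0
126.136.37.75 AND mask = 126.136.36.0
126.136.36.40 AND mask = 126.136.36.0
Yes, same subnet (126.136.36.0)


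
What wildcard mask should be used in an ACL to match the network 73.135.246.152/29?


Subnet mask: 255.255.255.248
Wildcard = 255.255.255.255 - subnet mask
255 - 255 = 0
255 - 255 = 0
255 - 255 = 0
255 - 248 = 7
Wildcard: 0.0.0.7


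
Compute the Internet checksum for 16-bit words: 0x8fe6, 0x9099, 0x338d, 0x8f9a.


Sum all words (with carry folding):
+ 0x8fe6 = 0x8fe6
+ 0x9099 = 0x2080
+ 0x338d = 0x540d
+ 0x8f9a = 0xe3a7
One's complement: ~0xe3a7
Checksum = 0x1c58


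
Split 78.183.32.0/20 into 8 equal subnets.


New prefix = 20 + 3 = 23
Each subnet has 512 addresses
  78.183.32.0/23
  78.183.34.0/23
  78.183.36.0/23
  78.183.38.0/23
  78.183.40.0/23
  78.183.42.0/23
  78.183.44.0/23
  78.183.46.0/23
Subnets: 78.183.32.0/23, 78.183.34.0/23, 78.183.36.0/23, 78.183.38.0/23, 78.183.40.0/23, 78.183.42.0/23, 78.183.44.0/23, 78.183.46.0/23


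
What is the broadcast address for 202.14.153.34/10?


Network: 202.0.0.0/10
Host bits = 22
Set all host bits to 1:
Broadcast: 202.63.255.255


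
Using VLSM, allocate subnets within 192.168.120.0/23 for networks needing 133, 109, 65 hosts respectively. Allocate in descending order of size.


133 hosts -> /24 (254 usable): 192.168.120.0/24
109 hosts -> /25 (126 usable): 192.168.121.0/25
65 hosts -> /25 (126 usable): 192.168.121.128/25
Allocation: 192.168.120.0/24 (133 hosts, 254 usable); 192.168.121.0/25 (109 hosts, 126 usable); 192.168.121.128/25 (65 hosts, 126 usable)


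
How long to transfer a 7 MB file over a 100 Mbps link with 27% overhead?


Effective throughput = 100 * (1 - 27/100) = 73 Mbps
File size in Mb = 7 * 8 = 56 Mb
Time = 56 / 73
Time = 0.7671 seconds


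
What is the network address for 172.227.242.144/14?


IP:   10101100.11100011.11110010.10010000
Mask: 11111111.11111100.00000000.00000000
AND operation:
Net:  10101100.11100000.00000000.00000000
Network: 172.224.0.0/14


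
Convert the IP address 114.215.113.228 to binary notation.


114 = 01110010
215 = 11010111
113 = 01110001
228 = 11100100
Binary: 01110010.11010111.01110001.11100100


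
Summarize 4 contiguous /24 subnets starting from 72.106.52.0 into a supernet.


Original prefix: /24
Number of subnets: 4 = 2^2
New prefix = 24 - 2 = 22
Supernet: 72.106.52.0/22


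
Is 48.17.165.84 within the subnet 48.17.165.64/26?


Subnet network: 48.17.165.64
Test IP AND mask: 48.17.165.64
Yes, 48.17.165.84 is in 48.17.165.64/26


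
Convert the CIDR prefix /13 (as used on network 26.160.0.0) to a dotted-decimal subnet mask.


/13 means 13 network bits, 19 host bits
Binary: 11111111111110000000000000000000
Mask: 255.248.0.0


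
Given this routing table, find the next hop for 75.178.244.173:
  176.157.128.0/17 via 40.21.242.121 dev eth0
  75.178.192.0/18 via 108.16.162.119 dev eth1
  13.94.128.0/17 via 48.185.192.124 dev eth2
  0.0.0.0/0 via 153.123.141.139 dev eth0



Longest prefix match for 75.178.244.173:
  /17 176.157.128.0: no
  /18 75.178.192.0: MATCH
  /17 13.94.128.0: no
  /0 0.0.0.0: MATCH
Selected: next-hop 108.16.162.119 via eth1 (matched /18)


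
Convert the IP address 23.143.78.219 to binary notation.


23 = 00010111
143 = 10001111
78 = 01001110
219 = 11011011
Binary: 00010111.10001111.01001110.11011011


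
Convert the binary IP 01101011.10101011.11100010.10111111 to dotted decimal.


01101011 = 107
10101011 = 171
11100010 = 226
10111111 = 191
IP: 107.171.226.191


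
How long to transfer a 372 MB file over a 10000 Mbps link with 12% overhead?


Effective throughput = 10000 * (1 - 12/100) = 8800 Mbps
File size in Mb = 372 * 8 = 2976 Mb
Time = 2976 / 8800
Time = 0.3382 seconds


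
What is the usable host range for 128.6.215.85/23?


Network: 128.6.214.0
Broadcast: 128.6.215.255
First usable = network + 1
Last usable = broadcast - 1
Range: 128.6.214.1 to 128.6.215.254


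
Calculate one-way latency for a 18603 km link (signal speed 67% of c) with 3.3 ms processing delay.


Speed = 0.67 * 3e5 km/s = 201000 km/s
Propagation delay = 18603 / 201000 = 0.0926 s = 92.5522 ms
Processing delay = 3.3 ms
Total one-way latency = 95.8522 ms


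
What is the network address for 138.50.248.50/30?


IP:   10001010.00110010.11111000.00110010
Mask: 11111111.11111111.11111111.11111100
AND operation:
Net:  10001010.00110010.11111000.00110000
Network: 138.50.248.48/30


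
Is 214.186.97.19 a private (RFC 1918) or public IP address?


RFC 1918 private ranges:
  10.0.0.0/8 (10.0.0.0 - 10.255.255.255)
  172.16.0.0/12 (172.16.0.0 - 172.31.255.255)
  192.168.0.0/16 (192.168.0.0 - 192.168.255.255)
Public (not in any RFC 1918 range)


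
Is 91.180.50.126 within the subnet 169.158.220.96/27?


Subnet network: 169.158.220.96
Test IP AND mask: 91.180.50.96
No, 91.180.50.126 is not in 169.158.220.96/27


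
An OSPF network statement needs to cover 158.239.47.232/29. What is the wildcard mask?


Subnet mask: 255.255.255.248
Wildcard = 255.255.255.255 - subnet mask
255 - 255 = 0
255 - 255 = 0
255 - 255 = 0
255 - 248 = 7
Wildcard: 0.0.0.7


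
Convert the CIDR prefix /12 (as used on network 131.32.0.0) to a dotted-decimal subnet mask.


/12 means 12 network bits, 20 host bits
Binary: 11111111111100000000000000000000
Mask: 255.240.0.0


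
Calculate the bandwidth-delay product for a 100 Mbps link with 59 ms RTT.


BDP = bandwidth * RTT
= 100 Mbps * 59 ms
= 100 * 1e6 * 59 / 1000 bits
= 5900000 bits
= 737500 bytes
= 720.2148 KB
BDP = 5900000 bits (737500 bytes)


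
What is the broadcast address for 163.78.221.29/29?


Network: 163.78.221.24/29
Host bits = 3
Set all host bits to 1:
Broadcast: 163.78.221.31


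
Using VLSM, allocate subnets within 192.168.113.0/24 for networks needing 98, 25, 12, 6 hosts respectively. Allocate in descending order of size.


98 hosts -> /25 (126 usable): 192.168.113.0/25
25 hosts -> /27 (30 usable): 192.168.113.128/27
12 hosts -> /28 (14 usable): 192.168.113.160/28
6 hosts -> /29 (6 usable): 192.168.113.176/29
Allocation: 192.168.113.0/25 (98 hosts, 126 usable); 192.168.113.128/27 (25 hosts, 30 usable); 192.168.113.160/28 (12 hosts, 14 usable); 192.168.113.176/29 (6 hosts, 6 usable)


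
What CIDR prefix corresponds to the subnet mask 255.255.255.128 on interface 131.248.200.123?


Binary: 11111111.11111111.11111111.10000000
Count leading 1s
Prefix: /25


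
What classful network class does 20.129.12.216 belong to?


First octet: 20
Binary: 00010100
0xxxxxxx -> Class A (1-126)
Class A, default mask 255.0.0.0 (/8)


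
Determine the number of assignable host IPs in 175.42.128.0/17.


Host bits = 32 - 17 = 15
Total addresses = 2^15 = 32768
Usable = total - 2 (network and broadcast)
Usable hosts: 32766


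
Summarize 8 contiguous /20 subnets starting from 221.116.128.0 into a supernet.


Original prefix: /20
Number of subnets: 8 = 2^3
New prefix = 20 - 3 = 17
Supernet: 221.116.128.0/17


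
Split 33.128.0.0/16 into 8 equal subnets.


New prefix = 16 + 3 = 19
Each subnet has 8192 addresses
  33.128.0.0/19
  33.128.32.0/19
  33.128.64.0/19
  33.128.96.0/19
  33.128.128.0/19
  33.128.160.0/19
  33.128.192.0/19
  33.128.224.0/19
Subnets: 33.128.0.0/19, 33.128.32.0/19, 33.128.64.0/19, 33.128.96.0/19, 33.128.128.0/19, 33.128.160.0/19, 33.128.192.0/19, 33.128.224.0/19


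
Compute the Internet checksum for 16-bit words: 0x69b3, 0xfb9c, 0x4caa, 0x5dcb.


Sum all words (with carry folding):
+ 0x69b3 = 0x69b3
+ 0xfb9c = 0x6550
+ 0x4caa = 0xb1fa
+ 0x5dcb = 0x0fc6
One's complement: ~0x0fc6
Checksum = 0xf039


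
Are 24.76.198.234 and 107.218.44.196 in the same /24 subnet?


Mask: 255.255.255.0
24.76.198.234 AND mask = 24.76.198.0
107.218.44.196 AND mask = 107.218.44.0
No, different subnets (24.76.198.0 vs 107.218.44.0)


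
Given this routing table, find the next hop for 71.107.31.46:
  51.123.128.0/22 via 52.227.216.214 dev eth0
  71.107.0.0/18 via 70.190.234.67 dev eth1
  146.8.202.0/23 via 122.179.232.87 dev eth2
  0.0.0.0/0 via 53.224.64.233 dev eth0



Longest prefix match for 71.107.31.46:
  /22 51.123.128.0: no
  /18 71.107.0.0: MATCH
  /23 146.8.202.0: no
  /0 0.0.0.0: MATCH
Selected: next-hop 70.190.234.67 via eth1 (matched /18)


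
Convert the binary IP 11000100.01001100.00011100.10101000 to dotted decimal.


11000100 = 196
01001100 = 76
00011100 = 28
10101000 = 168
IP: 196.76.28.168


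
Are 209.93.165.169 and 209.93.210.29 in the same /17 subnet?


Mask: 255.255.128.0
209.93.165.169 AND mask = 209.93.128.0
209.93.210.29 AND mask = 209.93.128.0
Yes, same subnet (209.93.128.0)


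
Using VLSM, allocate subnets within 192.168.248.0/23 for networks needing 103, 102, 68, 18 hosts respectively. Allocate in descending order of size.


103 hosts -> /25 (126 usable): 192.168.248.0/25
102 hosts -> /25 (126 usable): 192.168.248.128/25
68 hosts -> /25 (126 usable): 192.168.249.0/25
18 hosts -> /27 (30 usable): 192.168.249.128/27
Allocation: 192.168.248.0/25 (103 hosts, 126 usable); 192.168.248.128/25 (102 hosts, 126 usable); 192.168.249.0/25 (68 hosts, 126 usable); 192.168.249.128/27 (18 hosts, 30 usable)


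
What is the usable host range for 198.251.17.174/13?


Network: 198.248.0.0
Broadcast: 198.255.255.255
First usable = network + 1
Last usable = broadcast - 1
Range: 198.248.0.1 to 198.255.255.254


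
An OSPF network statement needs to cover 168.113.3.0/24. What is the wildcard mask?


Subnet mask: 255.255.255.0
Wildcard = 255.255.255.255 - subnet mask
255 - 255 = 0
255 - 255 = 0
255 - 255 = 0
255 - 0 = 255
Wildcard: 0.0.0.255


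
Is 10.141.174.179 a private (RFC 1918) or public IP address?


RFC 1918 private ranges:
  10.0.0.0/8 (10.0.0.0 - 10.255.255.255)
  172.16.0.0/12 (172.16.0.0 - 172.31.255.255)
  192.168.0.0/16 (192.168.0.0 - 192.168.255.255)
Private (in 10.0.0.0/8)


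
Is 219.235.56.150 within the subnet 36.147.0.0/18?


Subnet network: 36.147.0.0
Test IP AND mask: 219.235.0.0
No, 219.235.56.150 is not in 36.147.0.0/18


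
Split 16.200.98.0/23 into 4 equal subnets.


New prefix = 23 + 2 = 25
Each subnet has 128 addresses
  16.200.98.0/25
  16.200.98.128/25
  16.200.99.0/25
  16.200.99.128/25
Subnets: 16.200.98.0/25, 16.200.98.128/25, 16.200.99.0/25, 16.200.99.128/25


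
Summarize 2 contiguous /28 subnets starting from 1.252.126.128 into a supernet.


Original prefix: /28
Number of subnets: 2 = 2^1
New prefix = 28 - 1 = 27
Supernet: 1.252.126.128/27


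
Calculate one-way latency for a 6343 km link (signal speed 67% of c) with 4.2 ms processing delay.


Speed = 0.67 * 3e5 km/s = 201000 km/s
Propagation delay = 6343 / 201000 = 0.0316 s = 31.5572 ms
Processing delay = 4.2 ms
Total one-way latency = 35.7572 ms


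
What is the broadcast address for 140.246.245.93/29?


Network: 140.246.245.88/29
Host bits = 3
Set all host bits to 1:
Broadcast: 140.246.245.95


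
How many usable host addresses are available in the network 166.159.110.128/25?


Host bits = 32 - 25 = 7
Total addresses = 2^7 = 128
Usable = total - 2 (network and broadcast)
Usable hosts: 126


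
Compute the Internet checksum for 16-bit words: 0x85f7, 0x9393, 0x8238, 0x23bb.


Sum all words (with carry folding):
+ 0x85f7 = 0x85f7
+ 0x9393 = 0x198b
+ 0x8238 = 0x9bc3
+ 0x23bb = 0xbf7e
One's complement: ~0xbf7e
Checksum = 0x4081


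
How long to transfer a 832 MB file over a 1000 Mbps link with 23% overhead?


Effective throughput = 1000 * (1 - 23/100) = 770 Mbps
File size in Mb = 832 * 8 = 6656 Mb
Time = 6656 / 770
Time = 8.6442 seconds


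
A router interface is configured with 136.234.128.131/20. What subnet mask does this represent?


/20 means 20 network bits, 12 host bits
Binary: 11111111111111111111000000000000
Mask: 255.255.240.0


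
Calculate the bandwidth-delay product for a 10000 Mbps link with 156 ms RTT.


BDP = bandwidth * RTT
= 10000 Mbps * 156 ms
= 10000 * 1e6 * 156 / 1000 bits
= 1560000000 bits
= 195000000 bytes
= 190429.6875 KB
BDP = 1560000000 bits (195000000 bytes)


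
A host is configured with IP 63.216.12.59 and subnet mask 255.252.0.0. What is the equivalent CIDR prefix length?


Binary: 11111111.11111100.00000000.00000000
Count leading 1s
Prefix: /14


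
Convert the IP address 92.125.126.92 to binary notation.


92 = 01011100
125 = 01111101
126 = 01111110
92 = 01011100
Binary: 01011100.01111101.01111110.01011100


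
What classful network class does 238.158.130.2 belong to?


First octet: 238
Binary: 11101110
1110xxxx -> Class D (224-239)
Class D (multicast), default mask N/A


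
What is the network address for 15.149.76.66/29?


IP:   00001111.10010101.01001100.01000010
Mask: 11111111.11111111.11111111.11111000
AND operation:
Net:  00001111.10010101.01001100.01000000
Network: 15.149.76.64/29


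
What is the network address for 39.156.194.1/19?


IP:   00100111.10011100.11000010.00000001
Mask: 11111111.11111111.11100000.00000000
AND operation:
Net:  00100111.10011100.11000000.00000000
Network: 39.156.192.0/19


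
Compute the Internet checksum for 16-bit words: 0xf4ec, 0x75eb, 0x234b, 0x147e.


Sum all words (with carry folding):
+ 0xf4ec = 0xf4ec
+ 0x75eb = 0x6ad8
+ 0x234b = 0x8e23
+ 0x147e = 0xa2a1
One's complement: ~0xa2a1
Checksum = 0x5d5e


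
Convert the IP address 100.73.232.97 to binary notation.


100 = 01100100
73 = 01001001
232 = 11101000
97 = 01100001
Binary: 01100100.01001001.11101000.01100001


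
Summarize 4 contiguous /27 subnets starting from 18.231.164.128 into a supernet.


Original prefix: /27
Number of subnets: 4 = 2^2
New prefix = 27 - 2 = 25
Supernet: 18.231.164.128/25


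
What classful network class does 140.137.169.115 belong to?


First octet: 140
Binary: 10001100
10xxxxxx -> Class B (128-191)
Class B, default mask 255.255.0.0 (/16)


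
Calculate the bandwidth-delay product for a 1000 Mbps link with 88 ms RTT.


BDP = bandwidth * RTT
= 1000 Mbps * 88 ms
= 1000 * 1e6 * 88 / 1000 bits
= 88000000 bits
= 11000000 bytes
= 10742.1875 KB
BDP = 88000000 bits (11000000 bytes)


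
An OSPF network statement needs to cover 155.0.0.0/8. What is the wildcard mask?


Subnet mask: 255.0.0.0
Wildcard = 255.255.255.255 - subnet mask
255 - 255 = 0
255 - 0 = 255
255 - 0 = 255
255 - 0 = 255
Wildcard: 0.255.255.255


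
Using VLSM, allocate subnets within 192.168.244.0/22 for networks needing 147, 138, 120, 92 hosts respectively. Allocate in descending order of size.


147 hosts -> /24 (254 usable): 192.168.244.0/24
138 hosts -> /24 (254 usable): 192.168.245.0/24
120 hosts -> /25 (126 usable): 192.168.246.0/25
92 hosts -> /25 (126 usable): 192.168.246.128/25
Allocation: 192.168.244.0/24 (147 hosts, 254 usable); 192.168.245.0/24 (138 hosts, 254 usable); 192.168.246.0/25 (120 hosts, 126 usable); 192.168.246.128/25 (92 hosts, 126 usable)


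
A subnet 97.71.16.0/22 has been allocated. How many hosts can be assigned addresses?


Host bits = 32 - 22 = 10
Total addresses = 2^10 = 1024
Usable = total - 2 (network and broadcast)
Usable hosts: 1022


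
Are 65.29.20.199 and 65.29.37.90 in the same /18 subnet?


Mask: 255.255.192.0
65.29.20.199 AND mask = 65.29.0.0
65.29.37.90 AND mask = 65.29.0.0
Yes, same subnet (65.29.0.0)


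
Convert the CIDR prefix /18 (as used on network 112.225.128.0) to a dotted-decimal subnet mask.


/18 means 18 network bits, 14 host bits
Binary: 11111111111111111100000000000000
Mask: 255.255.192.0


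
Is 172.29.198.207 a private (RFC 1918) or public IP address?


RFC 1918 private ranges:
  10.0.0.0/8 (10.0.0.0 - 10.255.255.255)
  172.16.0.0/12 (172.16.0.0 - 172.31.255.255)
  192.168.0.0/16 (192.168.0.0 - 192.168.255.255)
Private (in 172.16.0.0/12)


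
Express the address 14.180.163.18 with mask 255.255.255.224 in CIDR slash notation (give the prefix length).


Binary: 11111111.11111111.11111111.11100000
Count leading 1s
Prefix: /27


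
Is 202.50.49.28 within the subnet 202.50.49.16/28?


Subnet network: 202.50.49.16
Test IP AND mask: 202.50.49.16
Yes, 202.50.49.28 is in 202.50.49.16/28


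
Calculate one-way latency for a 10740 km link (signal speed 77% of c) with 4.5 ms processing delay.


Speed = 0.77 * 3e5 km/s = 231000 km/s
Propagation delay = 10740 / 231000 = 0.0465 s = 46.4935 ms
Processing delay = 4.5 ms
Total one-way latency = 50.9935 ms


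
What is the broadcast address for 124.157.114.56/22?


Network: 124.157.112.0/22
Host bits = 10
Set all host bits to 1:
Broadcast: 124.157.115.255


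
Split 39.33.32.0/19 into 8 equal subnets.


New prefix = 19 + 3 = 22
Each subnet has 1024 addresses
  39.33.32.0/22
  39.33.36.0/22
  39.33.40.0/22
  39.33.44.0/22
  39.33.48.0/22
  39.33.52.0/22
  39.33.56.0/22
  39.33.60.0/22
Subnets: 39.33.32.0/22, 39.33.36.0/22, 39.33.40.0/22, 39.33.44.0/22, 39.33.48.0/22, 39.33.52.0/22, 39.33.56.0/22, 39.33.60.0/22


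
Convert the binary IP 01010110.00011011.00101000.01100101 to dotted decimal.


01010110 = 86
00011011 = 27
00101000 = 40
01100101 = 101
IP: 86.27.40.101


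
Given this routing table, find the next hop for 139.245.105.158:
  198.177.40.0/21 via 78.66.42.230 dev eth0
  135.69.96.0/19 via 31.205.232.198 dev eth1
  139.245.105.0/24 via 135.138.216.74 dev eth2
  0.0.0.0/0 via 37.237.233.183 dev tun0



Longest prefix match for 139.245.105.158:
  /21 198.177.40.0: no
  /19 135.69.96.0: no
  /24 139.245.105.0: MATCH
  /0 0.0.0.0: MATCH
Selected: next-hop 135.138.216.74 via eth2 (matched /24)


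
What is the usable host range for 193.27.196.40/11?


Network: 193.0.0.0
Broadcast: 193.31.255.255
First usable = network + 1
Last usable = broadcast - 1
Range: 193.0.0.1 to 193.31.255.254


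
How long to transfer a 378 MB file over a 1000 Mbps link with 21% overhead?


Effective throughput = 1000 * (1 - 21/100) = 790 Mbps
File size in Mb = 378 * 8 = 3024 Mb
Time = 3024 / 790
Time = 3.8278 seconds


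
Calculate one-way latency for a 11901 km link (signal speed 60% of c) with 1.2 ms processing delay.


Speed = 0.6 * 3e5 km/s = 180000 km/s
Propagation delay = 11901 / 180000 = 0.0661 s = 66.1167 ms
Processing delay = 1.2 ms
Total one-way latency = 67.3167 ms


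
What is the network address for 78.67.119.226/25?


IP:   01001110.01000011.01110111.11100010
Mask: 11111111.11111111.11111111.10000000
AND operation:
Net:  01001110.01000011.01110111.10000000
Network: 78.67.119.128/25


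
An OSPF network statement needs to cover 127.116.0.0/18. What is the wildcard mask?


Subnet mask: 255.255.192.0
Wildcard = 255.255.255.255 - subnet mask
255 - 255 = 0
255 - 255 = 0
255 - 192 = 63
255 - 0 = 255
Wildcard: 0.0.63.255


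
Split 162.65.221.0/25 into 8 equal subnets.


New prefix = 25 + 3 = 28
Each subnet has 16 addresses
  162.65.221.0/28
  162.65.221.16/28
  162.65.221.32/28
  162.65.221.48/28
  162.65.221.64/28
  162.65.221.80/28
  162.65.221.96/28
  162.65.221.112/28
Subnets: 162.65.221.0/28, 162.65.221.16/28, 162.65.221.32/28, 162.65.221.48/28, 162.65.221.64/28, 162.65.221.80/28, 162.65.221.96/28, 162.65.221.112/28


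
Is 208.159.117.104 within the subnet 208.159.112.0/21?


Subnet network: 208.159.112.0
Test IP AND mask: 208.159.112.0
Yes, 208.159.117.104 is in 208.159.112.0/21


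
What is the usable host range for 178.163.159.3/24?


Network: 178.163.159.0
Broadcast: 178.163.159.255
First usable = network + 1
Last usable = broadcast - 1
Range: 178.163.159.1 to 178.163.159.254


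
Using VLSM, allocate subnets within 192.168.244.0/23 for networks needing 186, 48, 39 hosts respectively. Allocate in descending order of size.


186 hosts -> /24 (254 usable): 192.168.244.0/24
48 hosts -> /26 (62 usable): 192.168.245.0/26
39 hosts -> /26 (62 usable): 192.168.245.64/26
Allocation: 192.168.244.0/24 (186 hosts, 254 usable); 192.168.245.0/26 (48 hosts, 62 usable); 192.168.245.64/26 (39 hosts, 62 usable)


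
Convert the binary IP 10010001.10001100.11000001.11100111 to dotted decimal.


10010001 = 145
10001100 = 140
11000001 = 193
11100111 = 231
IP: 145.140.193.231


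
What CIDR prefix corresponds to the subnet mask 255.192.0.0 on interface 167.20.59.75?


Binary: 11111111.11000000.00000000.00000000
Count leading 1s
Prefix: /10


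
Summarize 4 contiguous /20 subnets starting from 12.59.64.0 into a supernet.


Original prefix: /20
Number of subnets: 4 = 2^2
New prefix = 20 - 2 = 18
Supernet: 12.59.64.0/18


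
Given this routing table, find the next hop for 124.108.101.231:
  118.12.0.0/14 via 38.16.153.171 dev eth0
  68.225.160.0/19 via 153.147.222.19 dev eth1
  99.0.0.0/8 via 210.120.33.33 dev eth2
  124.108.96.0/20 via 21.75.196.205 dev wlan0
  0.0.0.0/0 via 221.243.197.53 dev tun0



Longest prefix match for 124.108.101.231:
  /14 118.12.0.0: no
  /19 68.225.160.0: no
  /8 99.0.0.0: no
  /20 124.108.96.0: MATCH
  /0 0.0.0.0: MATCH
Selected: next-hop 21.75.196.205 via wlan0 (matched /20)


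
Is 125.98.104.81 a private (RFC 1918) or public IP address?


RFC 1918 private ranges:
  10.0.0.0/8 (10.0.0.0 - 10.255.255.255)
  172.16.0.0/12 (172.16.0.0 - 172.31.255.255)
  192.168.0.0/16 (192.168.0.0 - 192.168.255.255)
Public (not in any RFC 1918 range)


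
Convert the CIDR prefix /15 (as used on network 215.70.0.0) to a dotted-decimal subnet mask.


/15 means 15 network bits, 17 host bits
Binary: 11111111111111100000000000000000
Mask: 255.254.0.0


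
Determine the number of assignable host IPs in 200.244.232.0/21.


Host bits = 32 - 21 = 11
Total addresses = 2^11 = 2048
Usable = total - 2 (network and broadcast)
Usable hosts: 2046


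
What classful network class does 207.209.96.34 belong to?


First octet: 207
Binary: 11001111
110xxxxx -> Class C (192-223)
Class C, default mask 255.255.255.0 (/24)


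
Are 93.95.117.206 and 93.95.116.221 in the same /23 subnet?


Mask: 255.255.254.0
93.95.117.206 AND mask = 93.95.116.0
93.95.116.221 AND mask = 93.95.116.0
Yes, same subnet (93.95.116.0)


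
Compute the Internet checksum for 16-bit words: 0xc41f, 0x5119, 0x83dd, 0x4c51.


Sum all words (with carry folding):
+ 0xc41f = 0xc41f
+ 0x5119 = 0x1539
+ 0x83dd = 0x9916
+ 0x4c51 = 0xe567
One's complement: ~0xe567
Checksum = 0x1a98


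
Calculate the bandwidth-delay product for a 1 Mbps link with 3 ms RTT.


BDP = bandwidth * RTT
= 1 Mbps * 3 ms
= 1 * 1e6 * 3 / 1000 bits
= 3000 bits
= 375 bytes
BDP = 3000 bits (375 bytes)


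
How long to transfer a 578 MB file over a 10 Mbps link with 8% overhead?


Effective throughput = 10 * (1 - 8/100) = 9.2 Mbps
File size in Mb = 578 * 8 = 4624 Mb
Time = 4624 / 9.2
Time = 502.6087 seconds


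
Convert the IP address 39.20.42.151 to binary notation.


39 = 00100111
20 = 00010100
42 = 00101010
151 = 10010111
Binary: 00100111.00010100.00101010.10010111


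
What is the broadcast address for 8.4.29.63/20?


Network: 8.4.16.0/20
Host bits = 12
Set all host bits to 1:
Broadcast: 8.4.31.255


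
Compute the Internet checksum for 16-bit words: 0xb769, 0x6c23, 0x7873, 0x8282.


Sum all words (with carry folding):
+ 0xb769 = 0xb769
+ 0x6c23 = 0x238d
+ 0x7873 = 0x9c00
+ 0x8282 = 0x1e83
One's complement: ~0x1e83
Checksum = 0xe17c


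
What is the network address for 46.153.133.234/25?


IP:   00101110.10011001.10000101.11101010
Mask: 11111111.11111111.11111111.10000000
AND operation:
Net:  00101110.10011001.10000101.10000000
Network: 46.153.133.128/25


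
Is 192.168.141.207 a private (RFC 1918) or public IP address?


RFC 1918 private ranges:
  10.0.0.0/8 (10.0.0.0 - 10.255.255.255)
  172.16.0.0/12 (172.16.0.0 - 172.31.255.255)
  192.168.0.0/16 (192.168.0.0 - 192.168.255.255)
Private (in 192.168.0.0/16)


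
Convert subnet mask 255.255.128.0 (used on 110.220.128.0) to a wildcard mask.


Subnet mask: 255.255.128.0
Wildcard = 255.255.255.255 - subnet mask
255 - 255 = 0
255 - 255 = 0
255 - 128 = 127
255 - 0 = 255
Wildcard: 0.0.127.255


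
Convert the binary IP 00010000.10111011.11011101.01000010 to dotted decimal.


00010000 = 16
10111011 = 187
11011101 = 221
01000010 = 66
IP: 16.187.221.66


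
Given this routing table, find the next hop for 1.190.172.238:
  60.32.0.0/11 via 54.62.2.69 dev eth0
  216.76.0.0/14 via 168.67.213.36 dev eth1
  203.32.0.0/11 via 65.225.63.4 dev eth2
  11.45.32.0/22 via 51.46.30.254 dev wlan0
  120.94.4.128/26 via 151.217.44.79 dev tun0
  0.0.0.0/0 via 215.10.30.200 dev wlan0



Longest prefix match for 1.190.172.238:
  /11 60.32.0.0: no
  /14 216.76.0.0: no
  /11 203.32.0.0: no
  /22 11.45.32.0: no
  /26 120.94.4.128: no
  /0 0.0.0.0: MATCH
Selected: next-hop 215.10.30.200 via wlan0 (matched /0)


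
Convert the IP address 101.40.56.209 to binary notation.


101 = 01100101
40 = 00101000
56 = 00111000
209 = 11010001
Binary: 01100101.00101000.00111000.11010001


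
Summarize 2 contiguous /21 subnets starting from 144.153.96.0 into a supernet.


Original prefix: /21
Number of subnets: 2 = 2^1
New prefix = 21 - 1 = 20
Supernet: 144.153.96.0/20


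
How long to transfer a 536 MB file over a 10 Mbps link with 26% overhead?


Effective throughput = 10 * (1 - 26/100) = 7.4 Mbps
File size in Mb = 536 * 8 = 4288 Mb
Time = 4288 / 7.4
Time = 579.4595 seconds


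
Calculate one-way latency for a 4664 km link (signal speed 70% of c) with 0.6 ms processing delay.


Speed = 0.7 * 3e5 km/s = 210000 km/s
Propagation delay = 4664 / 210000 = 0.0222 s = 22.2095 ms
Processing delay = 0.6 ms
Total one-way latency = 22.8095 ms


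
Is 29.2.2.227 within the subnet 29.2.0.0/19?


Subnet network: 29.2.0.0
Test IP AND mask: 29.2.0.0
Yes, 29.2.2.227 is in 29.2.0.0/19


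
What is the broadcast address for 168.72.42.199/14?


Network: 168.72.0.0/14
Host bits = 18
Set all host bits to 1:
Broadcast: 168.75.255.255


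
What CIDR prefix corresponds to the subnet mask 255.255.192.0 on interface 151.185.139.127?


Binary: 11111111.11111111.11000000.00000000
Count leading 1s
Prefix: /18


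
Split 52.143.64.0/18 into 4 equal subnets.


New prefix = 18 + 2 = 20
Each subnet has 4096 addresses
  52.143.64.0/20
  52.143.80.0/20
  52.143.96.0/20
  52.143.112.0/20
Subnets: 52.143.64.0/20, 52.143.80.0/20, 52.143.96.0/20, 52.143.112.0/20


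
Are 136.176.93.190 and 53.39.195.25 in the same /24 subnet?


Mask: 255.255.255.0
136.176.93.190 AND mask = 136.176.93.0
53.39.195.25 AND mask = 53.39.195.0
No, different subnets (136.176.93.0 vs 53.39.195.0)


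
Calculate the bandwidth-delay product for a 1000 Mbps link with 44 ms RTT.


BDP = bandwidth * RTT
= 1000 Mbps * 44 ms
= 1000 * 1e6 * 44 / 1000 bits
= 44000000 bits
= 5500000 bytes
= 5371.0938 KB
BDP = 44000000 bits (5500000 bytes)


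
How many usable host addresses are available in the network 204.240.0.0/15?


Host bits = 32 - 15 = 17
Total addresses = 2^17 = 131072
Usable = total - 2 (network and broadcast)
Usable hosts: 131070


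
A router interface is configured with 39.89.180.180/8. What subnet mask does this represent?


/8 means 8 network bits, 24 host bits
Binary: 11111111000000000000000000000000
Mask: 255.0.0.0


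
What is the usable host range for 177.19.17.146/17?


Network: 177.19.0.0
Broadcast: 177.19.127.255
First usable = network + 1
Last usable = broadcast - 1
Range: 177.19.0.1 to 177.19.127.254


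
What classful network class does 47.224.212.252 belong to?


First octet: 47
Binary: 00101111
0xxxxxxx -> Class A (1-126)
Class A, default mask 255.0.0.0 (/8)


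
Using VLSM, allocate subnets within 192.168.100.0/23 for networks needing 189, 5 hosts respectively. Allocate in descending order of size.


189 hosts -> /24 (254 usable): 192.168.100.0/24
5 hosts -> /29 (6 usable): 192.168.101.0/29
Allocation: 192.168.100.0/24 (189 hosts, 254 usable); 192.168.101.0/29 (5 hosts, 6 usable)


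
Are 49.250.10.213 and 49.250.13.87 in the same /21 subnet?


Mask: 255.255.248.0
49.250.10.213 AND mask = 49.250.8.0
49.250.13.87 AND mask = 49.250.8.0
Yes, same subnet (49.250.8.0)


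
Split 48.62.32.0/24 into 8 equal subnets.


New prefix = 24 + 3 = 27
Each subnet has 32 addresses
  48.62.32.0/27
  48.62.32.32/27
  48.62.32.64/27
  48.62.32.96/27
  48.62.32.128/27
  48.62.32.160/27
  48.62.32.192/27
  48.62.32.224/27
Subnets: 48.62.32.0/27, 48.62.32.32/27, 48.62.32.64/27, 48.62.32.96/27, 48.62.32.128/27, 48.62.32.160/27, 48.62.32.192/27, 48.62.32.224/27


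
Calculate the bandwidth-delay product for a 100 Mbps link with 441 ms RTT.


BDP = bandwidth * RTT
= 100 Mbps * 441 ms
= 100 * 1e6 * 441 / 1000 bits
= 44100000 bits
= 5512500 bytes
= 5383.3008 KB
BDP = 44100000 bits (5512500 bytes)


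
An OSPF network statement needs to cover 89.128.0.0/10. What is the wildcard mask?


Subnet mask: 255.192.0.0
Wildcard = 255.255.255.255 - subnet mask
255 - 255 = 0
255 - 192 = 63
255 - 0 = 255
255 - 0 = 255
Wildcard: 0.63.255.255


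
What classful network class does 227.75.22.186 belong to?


First octet: 227
Binary: 11100011
1110xxxx -> Class D (224-239)
Class D (multicast), default mask N/A
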